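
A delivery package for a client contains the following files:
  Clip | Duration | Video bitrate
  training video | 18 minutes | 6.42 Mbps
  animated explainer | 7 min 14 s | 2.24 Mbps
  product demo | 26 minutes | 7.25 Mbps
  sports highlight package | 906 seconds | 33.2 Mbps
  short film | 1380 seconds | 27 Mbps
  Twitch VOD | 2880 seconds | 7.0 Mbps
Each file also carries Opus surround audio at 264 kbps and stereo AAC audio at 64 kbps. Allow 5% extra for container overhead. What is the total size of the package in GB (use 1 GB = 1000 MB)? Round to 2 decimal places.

14.36 GB

Audio total: 264 + 64 = 328 kbps = 0.328 Mbps.
training video: 6.748 Mbps × 1080 s × 1.05 = 7652.2 Mb
animated explainer: 2.568 Mbps × 434 s × 1.05 = 1170.2 Mb
product demo: 7.578 Mbps × 1560 s × 1.05 = 12412.8 Mb
sports highlight package: 33.528 Mbps × 906 s × 1.05 = 31895.2 Mb
short film: 27.328 Mbps × 1380 s × 1.05 = 39598.3 Mb
Twitch VOD: 7.328 Mbps × 2880 s × 1.05 = 22159.9 Mb
Total: 114888.6 Mb = 14361.1 MB.
= 14.36 GB.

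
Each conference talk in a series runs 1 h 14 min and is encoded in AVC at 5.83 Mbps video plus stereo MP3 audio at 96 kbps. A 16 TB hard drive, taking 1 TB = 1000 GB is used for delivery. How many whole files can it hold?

4864

1 h 14 min = 74 min = 4440 s
Audio: 96 kbps = 0.096 Mbps.
Total bitrate: 5.926 Mbps.
Per item: 5.926 Mbps × 4440 s = 26,311 Mb = 3,289 MB.
Capacity: 16 TB = 128,000,000 Mb; 4864.80 items → 4864 complete.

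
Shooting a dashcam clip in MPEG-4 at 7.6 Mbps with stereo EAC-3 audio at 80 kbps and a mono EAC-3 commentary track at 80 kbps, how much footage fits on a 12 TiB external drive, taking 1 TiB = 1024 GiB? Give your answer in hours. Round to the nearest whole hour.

3778 hours

Audio total: 80 + 80 = 160 kbps = 0.160 Mbps.
Total bitrate: 7.6 + 0.160 = 7.760 Mbps.
Capacity: 12 TiB = 105,553,116 Mb.
Recording time: 105,553,116 / 7.760 = 13,602,206 s ≈ 3,778 hours.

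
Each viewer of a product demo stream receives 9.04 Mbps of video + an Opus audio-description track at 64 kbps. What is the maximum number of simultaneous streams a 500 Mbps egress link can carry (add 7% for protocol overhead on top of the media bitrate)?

Audio: 64 kbps = 0.064 Mbps.
Per-viewer media rate: 9.104 Mbps.
On the wire with 7% overhead: 9.741 Mbps.
500 Mbps = 500.0 Mbps; 500.0 / 9.741 = 51.33 → 51 viewers.

51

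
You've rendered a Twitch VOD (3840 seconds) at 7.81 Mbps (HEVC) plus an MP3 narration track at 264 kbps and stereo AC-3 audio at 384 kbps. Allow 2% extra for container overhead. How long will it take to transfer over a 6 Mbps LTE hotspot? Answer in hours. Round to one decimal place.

Audio total: 264 + 384 = 648 kbps = 0.648 Mbps.
Total bitrate: 8.458 Mbps.
File: 8.458 Mbps × 3840 s = 32478.7 Mb.
With 2% container overhead: ×1.02. → 33128.3 Mb.
At 6 Mbps: 33128.3 / 6 = 5521.4 s ≈ 1.53 hours.

1.5 hours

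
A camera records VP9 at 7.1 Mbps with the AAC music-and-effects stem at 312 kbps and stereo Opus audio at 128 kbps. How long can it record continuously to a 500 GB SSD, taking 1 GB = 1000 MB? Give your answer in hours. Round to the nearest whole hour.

147 hours

Audio total: 312 + 128 = 440 kbps = 0.440 Mbps.
Total bitrate: 7.1 + 0.440 = 7.540 Mbps.
Capacity: 500 GB = 4,000,000 Mb.
Recording time: 4,000,000 / 7.540 = 530,504 s ≈ 147 hours.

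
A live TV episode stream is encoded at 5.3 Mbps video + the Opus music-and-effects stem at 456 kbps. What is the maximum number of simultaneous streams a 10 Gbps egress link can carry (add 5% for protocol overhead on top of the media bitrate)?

Audio: 456 kbps = 0.456 Mbps.
Per-viewer media rate: 5.756 Mbps.
On the wire with 5% overhead: 6.044 Mbps.
10 Gbps = 10,000 Mbps; 10,000 / 6.044 = 1654.59 → 1654 viewers.

1654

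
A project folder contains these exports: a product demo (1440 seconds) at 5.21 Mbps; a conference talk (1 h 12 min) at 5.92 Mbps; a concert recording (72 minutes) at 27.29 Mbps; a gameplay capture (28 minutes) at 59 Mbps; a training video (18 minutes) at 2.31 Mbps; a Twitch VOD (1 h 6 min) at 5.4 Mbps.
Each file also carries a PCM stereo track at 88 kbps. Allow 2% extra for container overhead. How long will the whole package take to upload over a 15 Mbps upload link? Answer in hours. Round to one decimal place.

Audio: 88 kbps = 0.088 Mbps.
product demo: 5.298 Mbps × 1440 s × 1.02 = 7781.7 Mb
conference talk: 6.008 Mbps × 4320 s × 1.02 = 26473.7 Mb
concert recording: 27.378 Mbps × 4320 s × 1.02 = 120638.4 Mb
gameplay capture: 59.088 Mbps × 1680 s × 1.02 = 101253.2 Mb
training video: 2.398 Mbps × 1080 s × 1.02 = 2641.6 Mb
Twitch VOD: 5.488 Mbps × 3960 s × 1.02 = 22167.1 Mb
Total: 280955.7 Mb = 35119.5 MB.
At 15 Mbps: 280955.7 / 15 = 18730 s ≈ 5.2 hours.

5.2 hours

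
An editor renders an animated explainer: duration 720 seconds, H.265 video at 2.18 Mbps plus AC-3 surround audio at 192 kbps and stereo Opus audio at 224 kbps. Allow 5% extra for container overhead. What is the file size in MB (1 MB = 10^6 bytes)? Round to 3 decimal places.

Audio total: 192 + 224 = 416 kbps = 0.416 Mbps.
Total bitrate: 2.18 + 0.416 = 2.596 Mbps.
Stream data: 2.596 Mbps × 720 s = 1869.1 Mb.
With 5% container overhead: ×1.05.
1,963 Mb ÷ 8 = 245.3 MB → 245.3 MB.

245.322 MB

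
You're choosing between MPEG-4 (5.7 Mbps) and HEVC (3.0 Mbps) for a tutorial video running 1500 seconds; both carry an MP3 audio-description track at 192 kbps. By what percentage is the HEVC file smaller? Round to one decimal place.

45.8%

Audio: 192 kbps = 0.192 Mbps.
MPEG-4: 5.892 Mbps × 1500 s = 8838.0 Mb = 1.105 GB.
HEVC: 3.192 Mbps × 1500 s = 4788.0 Mb = 0.599 GB.
Reduction: (1 − 0.599/1.105) × 100 = 45.82%.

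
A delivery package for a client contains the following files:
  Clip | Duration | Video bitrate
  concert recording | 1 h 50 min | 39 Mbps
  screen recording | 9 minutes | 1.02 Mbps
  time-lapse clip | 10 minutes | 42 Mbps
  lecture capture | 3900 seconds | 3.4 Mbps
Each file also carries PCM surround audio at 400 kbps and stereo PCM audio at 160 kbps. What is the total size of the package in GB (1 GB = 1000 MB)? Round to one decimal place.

Audio total: 400 + 160 = 560 kbps = 0.560 Mbps.
concert recording: 39.560 Mbps × 6600 s = 261096.0 Mb
screen recording: 1.580 Mbps × 540 s = 853.2 Mb
time-lapse clip: 42.560 Mbps × 600 s = 25536.0 Mb
lecture capture: 3.960 Mbps × 3900 s = 15444.0 Mb
Total: 302929.2 Mb = 37866.2 MB.
= 37.87 GB.

37.9 GB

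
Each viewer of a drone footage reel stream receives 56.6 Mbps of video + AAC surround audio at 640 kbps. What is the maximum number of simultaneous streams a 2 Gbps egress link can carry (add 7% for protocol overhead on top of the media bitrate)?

Audio: 640 kbps = 0.640 Mbps.
Per-viewer media rate: 57.240 Mbps.
On the wire with 7% overhead: 61.247 Mbps.
2 Gbps = 2,000 Mbps; 2,000 / 61.247 = 32.65 → 32 viewers.

32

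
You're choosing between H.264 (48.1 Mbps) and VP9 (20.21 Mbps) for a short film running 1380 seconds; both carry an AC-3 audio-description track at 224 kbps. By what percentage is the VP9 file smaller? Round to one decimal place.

Audio: 224 kbps = 0.224 Mbps.
H.264: 48.324 Mbps × 1380 s = 66687.1 Mb = 8.336 GB.
VP9: 20.434 Mbps × 1380 s = 28198.9 Mb = 3.525 GB.
Reduction: (1 − 3.525/8.336) × 100 = 57.71%.

57.7%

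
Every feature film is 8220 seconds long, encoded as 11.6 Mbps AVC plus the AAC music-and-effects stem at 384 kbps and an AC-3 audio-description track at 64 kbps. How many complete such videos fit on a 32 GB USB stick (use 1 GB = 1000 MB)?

Audio total: 384 + 64 = 448 kbps = 0.448 Mbps.
Total bitrate: 12.048 Mbps.
Per item: 12.048 Mbps × 8220 s = 99,035 Mb = 12,379 MB.
Capacity: 32 GB = 256,000 Mb; 2.58 items → 2 complete.

2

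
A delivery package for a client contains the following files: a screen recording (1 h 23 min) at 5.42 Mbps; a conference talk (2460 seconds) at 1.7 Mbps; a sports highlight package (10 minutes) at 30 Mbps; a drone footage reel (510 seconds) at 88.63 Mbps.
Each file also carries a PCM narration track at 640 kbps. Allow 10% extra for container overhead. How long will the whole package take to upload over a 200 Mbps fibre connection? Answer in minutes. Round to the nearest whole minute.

9 minutes

Audio: 640 kbps = 0.640 Mbps.
screen recording: 6.060 Mbps × 4980 s × 1.10 = 33196.7 Mb
conference talk: 2.340 Mbps × 2460 s × 1.10 = 6332.0 Mb
sports highlight package: 30.640 Mbps × 600 s × 1.10 = 20222.4 Mb
drone footage reel: 89.270 Mbps × 510 s × 1.10 = 50080.5 Mb
Total: 109831.6 Mb = 13728.9 MB.
At 200 Mbps: 109831.6 / 200 = 549 s ≈ 9.15 minutes.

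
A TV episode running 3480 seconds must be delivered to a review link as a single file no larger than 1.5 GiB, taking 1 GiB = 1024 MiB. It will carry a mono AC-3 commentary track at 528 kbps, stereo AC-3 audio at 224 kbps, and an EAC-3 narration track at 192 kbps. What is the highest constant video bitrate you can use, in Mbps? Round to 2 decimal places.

Budget: 1.5 GiB = 12884.9 Mb.
Total bitrate budget: 12884.9 Mb / 3480 s = 3.703 Mbps.
Audio total: 528 + 224 + 192 = 944 kbps = 0.944 Mbps.
Video: 3.703 − 0.944 = 2.759 Mbps.

2.76 Mbps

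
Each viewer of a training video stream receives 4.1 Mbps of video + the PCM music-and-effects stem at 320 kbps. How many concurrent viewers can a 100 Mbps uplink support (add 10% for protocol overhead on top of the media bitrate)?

Audio: 320 kbps = 0.320 Mbps.
Per-viewer media rate: 4.420 Mbps.
On the wire with 10% overhead: 4.862 Mbps.
100 Mbps = 100.0 Mbps; 100.0 / 4.862 = 20.57 → 20 viewers.

20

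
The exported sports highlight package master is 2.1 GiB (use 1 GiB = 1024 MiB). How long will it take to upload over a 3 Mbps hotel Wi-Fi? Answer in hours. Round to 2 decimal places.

File: 2.1 GiB = 18038.9 Mb.
At 3 Mbps: 18038.9 / 3 = 6013.0 s ≈ 1.67 hours.

1.67 hours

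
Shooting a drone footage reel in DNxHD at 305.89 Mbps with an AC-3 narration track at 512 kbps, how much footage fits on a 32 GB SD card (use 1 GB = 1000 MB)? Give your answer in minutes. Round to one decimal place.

13.9 minutes

Audio: 512 kbps = 0.512 Mbps.
Total bitrate: 305.89 + 0.512 = 306.402 Mbps.
Capacity: 32 GB = 256,000 Mb.
Recording time: 256,000 / 306.402 = 835.5 s ≈ 13.9 minutes.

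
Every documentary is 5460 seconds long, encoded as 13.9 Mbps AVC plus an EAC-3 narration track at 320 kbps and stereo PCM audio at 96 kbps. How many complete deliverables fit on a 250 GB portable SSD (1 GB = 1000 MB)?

25

Audio total: 320 + 96 = 416 kbps = 0.416 Mbps.
Total bitrate: 14.316 Mbps.
Per item: 14.316 Mbps × 5460 s = 78,165 Mb = 9,771 MB.
Capacity: 250 GB = 2,000,000 Mb; 25.59 items → 25 complete.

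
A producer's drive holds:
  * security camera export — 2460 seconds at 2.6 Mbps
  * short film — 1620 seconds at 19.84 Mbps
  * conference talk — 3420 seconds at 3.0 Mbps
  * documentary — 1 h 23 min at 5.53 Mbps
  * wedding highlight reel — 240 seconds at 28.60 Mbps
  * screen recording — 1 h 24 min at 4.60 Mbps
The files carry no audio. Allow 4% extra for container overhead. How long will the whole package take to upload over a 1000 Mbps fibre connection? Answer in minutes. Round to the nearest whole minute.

security camera export: 2.600 Mbps × 2460 s × 1.04 = 6651.8 Mb
short film: 19.840 Mbps × 1620 s × 1.04 = 33426.4 Mb
conference talk: 3.000 Mbps × 3420 s × 1.04 = 10670.4 Mb
documentary: 5.530 Mbps × 4980 s × 1.04 = 28641.0 Mb
wedding highlight reel: 28.600 Mbps × 240 s × 1.04 = 7138.6 Mb
screen recording: 4.600 Mbps × 5040 s × 1.04 = 24111.4 Mb
Total: 110639.6 Mb = 13829.9 MB.
At 1000 Mbps: 110639.6 / 1000 = 111 s ≈ 1.84 minutes.

2 minutes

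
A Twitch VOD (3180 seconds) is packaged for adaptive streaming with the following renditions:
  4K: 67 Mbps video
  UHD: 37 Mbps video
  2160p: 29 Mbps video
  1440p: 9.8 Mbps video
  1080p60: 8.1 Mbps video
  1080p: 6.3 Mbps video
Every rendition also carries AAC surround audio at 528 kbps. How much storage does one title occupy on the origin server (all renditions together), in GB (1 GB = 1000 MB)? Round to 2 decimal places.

Audio: 528 kbps = 0.528 Mbps.
Sum of rendition bitrates: (67+0.528) + (37+0.528) + (29+0.528) + (9.8+0.528) + (8.1+0.528) + (6.3+0.528) = 160.368 Mbps.
× 3180 s = 509,970 Mb = 63,746 MB = 63.75 GB.

63.75 GB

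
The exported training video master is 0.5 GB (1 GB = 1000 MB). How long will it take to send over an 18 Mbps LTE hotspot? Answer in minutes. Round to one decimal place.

File: 0.5 GB = 4000.0 Mb.
At 18 Mbps: 4000.0 / 18 = 222.2 s ≈ 3.7 minutes.

3.7 minutes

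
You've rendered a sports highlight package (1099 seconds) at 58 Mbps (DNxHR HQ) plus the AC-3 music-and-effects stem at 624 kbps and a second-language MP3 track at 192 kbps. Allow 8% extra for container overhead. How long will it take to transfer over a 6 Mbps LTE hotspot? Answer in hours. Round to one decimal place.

Audio total: 624 + 192 = 816 kbps = 0.816 Mbps.
Total bitrate: 58.816 Mbps.
File: 58.816 Mbps × 1099 s = 64638.8 Mb.
With 8% container overhead: ×1.08. → 69809.9 Mb.
At 6 Mbps: 69809.9 / 6 = 11635.0 s ≈ 3.23 hours.

3.2 hours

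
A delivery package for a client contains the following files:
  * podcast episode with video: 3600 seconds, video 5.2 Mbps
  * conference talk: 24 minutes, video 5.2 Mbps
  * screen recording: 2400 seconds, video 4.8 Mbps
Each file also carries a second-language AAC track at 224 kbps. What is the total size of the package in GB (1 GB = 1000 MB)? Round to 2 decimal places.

4.92 GB

Audio: 224 kbps = 0.224 Mbps.
podcast episode with video: 5.424 Mbps × 3600 s = 19526.4 Mb
conference talk: 5.424 Mbps × 1440 s = 7810.6 Mb
screen recording: 5.024 Mbps × 2400 s = 12057.6 Mb
Total: 39394.6 Mb = 4924.3 MB.
= 4.924 GB.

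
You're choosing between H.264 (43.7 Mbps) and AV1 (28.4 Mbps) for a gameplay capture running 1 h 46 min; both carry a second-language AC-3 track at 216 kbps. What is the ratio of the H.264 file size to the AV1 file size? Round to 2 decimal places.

1.53

1 h 46 min = 106 min = 6360 s
Audio: 216 kbps = 0.216 Mbps.
H.264: 43.916 Mbps × 6360 s = 279305.8 Mb = 32.515 GiB.
AV1: 28.616 Mbps × 6360 s = 181997.8 Mb = 21.187 GiB.
Ratio: 32.515 / 21.187 = 1.535.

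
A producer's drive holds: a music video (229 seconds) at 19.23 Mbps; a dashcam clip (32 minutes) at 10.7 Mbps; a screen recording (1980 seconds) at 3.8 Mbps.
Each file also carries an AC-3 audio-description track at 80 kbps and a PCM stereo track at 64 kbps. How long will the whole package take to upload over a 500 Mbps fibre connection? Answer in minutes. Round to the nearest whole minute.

1 minutes

Audio total: 80 + 64 = 144 kbps = 0.144 Mbps.
music video: 19.374 Mbps × 229 s = 4436.6 Mb
dashcam clip: 10.844 Mbps × 1920 s = 20820.5 Mb
screen recording: 3.944 Mbps × 1980 s = 7809.1 Mb
Total: 33066.2 Mb = 4133.3 MB.
At 500 Mbps: 33066.2 / 500 = 66 s ≈ 1.1 minutes.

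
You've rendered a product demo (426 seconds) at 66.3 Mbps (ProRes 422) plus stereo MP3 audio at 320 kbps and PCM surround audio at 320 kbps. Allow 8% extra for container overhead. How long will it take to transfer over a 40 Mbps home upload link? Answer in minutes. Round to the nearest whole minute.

13 minutes

Audio total: 320 + 320 = 640 kbps = 0.640 Mbps.
Total bitrate: 66.940 Mbps.
File: 66.940 Mbps × 426 s = 28516.4 Mb.
With 8% container overhead: ×1.08. → 30797.8 Mb.
At 40 Mbps: 30797.8 / 40 = 769.9 s ≈ 12.8 minutes.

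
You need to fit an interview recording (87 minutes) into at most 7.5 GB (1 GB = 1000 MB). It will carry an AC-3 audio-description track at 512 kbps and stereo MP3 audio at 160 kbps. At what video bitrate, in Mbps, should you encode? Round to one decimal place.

10.8 Mbps

Budget: 7.5 GB = 60000.0 Mb.
87 min = 5220 s
Total bitrate budget: 60000.0 Mb / 5220 s = 11.494 Mbps.
Audio total: 512 + 160 = 672 kbps = 0.672 Mbps.
Video: 11.494 − 0.672 = 10.822 Mbps.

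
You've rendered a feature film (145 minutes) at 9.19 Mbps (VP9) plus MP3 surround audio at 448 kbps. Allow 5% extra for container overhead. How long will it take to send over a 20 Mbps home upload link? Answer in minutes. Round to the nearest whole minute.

73 minutes

145 min = 8700 s
Audio: 448 kbps = 0.448 Mbps.
Total bitrate: 9.638 Mbps.
File: 9.638 Mbps × 8700 s = 83850.6 Mb.
With 5% container overhead: ×1.05. → 88043.1 Mb.
At 20 Mbps: 88043.1 / 20 = 4402.2 s ≈ 73.4 minutes.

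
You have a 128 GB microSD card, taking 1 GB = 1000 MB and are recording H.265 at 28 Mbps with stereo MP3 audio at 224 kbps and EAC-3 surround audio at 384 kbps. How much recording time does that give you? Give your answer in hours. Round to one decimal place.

Audio total: 224 + 384 = 608 kbps = 0.608 Mbps.
Total bitrate: 28 + 0.608 = 28.608 Mbps.
Capacity: 128 GB = 1,024,000 Mb.
Recording time: 1,024,000 / 28.608 = 35,794 s ≈ 9.94 hours.

9.9 hours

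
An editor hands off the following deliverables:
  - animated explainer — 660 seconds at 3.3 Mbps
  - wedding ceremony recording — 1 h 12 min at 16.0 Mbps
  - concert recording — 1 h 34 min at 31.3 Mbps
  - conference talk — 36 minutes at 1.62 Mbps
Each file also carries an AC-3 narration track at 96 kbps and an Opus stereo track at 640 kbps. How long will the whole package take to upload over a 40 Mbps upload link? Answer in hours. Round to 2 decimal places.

1.81 hours

Audio total: 96 + 640 = 736 kbps = 0.736 Mbps.
animated explainer: 4.036 Mbps × 660 s = 2663.8 Mb
wedding ceremony recording: 16.736 Mbps × 4320 s = 72299.5 Mb
concert recording: 32.036 Mbps × 5640 s = 180683.0 Mb
conference talk: 2.356 Mbps × 2160 s = 5089.0 Mb
Total: 260735.3 Mb = 32591.9 MB.
At 40 Mbps: 260735.3 / 40 = 6518 s ≈ 1.81 hours.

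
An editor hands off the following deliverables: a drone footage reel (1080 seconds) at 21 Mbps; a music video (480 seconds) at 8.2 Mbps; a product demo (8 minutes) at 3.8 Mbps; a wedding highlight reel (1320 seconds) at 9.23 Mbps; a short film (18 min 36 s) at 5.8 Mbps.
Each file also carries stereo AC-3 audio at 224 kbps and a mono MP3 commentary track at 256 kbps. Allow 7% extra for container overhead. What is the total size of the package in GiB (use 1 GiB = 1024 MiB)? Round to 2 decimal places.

Audio total: 224 + 256 = 480 kbps = 0.480 Mbps.
drone footage reel: 21.480 Mbps × 1080 s × 1.07 = 24822.3 Mb
music video: 8.680 Mbps × 480 s × 1.07 = 4458.0 Mb
product demo: 4.280 Mbps × 480 s × 1.07 = 2198.2 Mb
wedding highlight reel: 9.710 Mbps × 1320 s × 1.07 = 13714.4 Mb
short film: 6.280 Mbps × 1116 s × 1.07 = 7499.1 Mb
Total: 52692.0 Mb = 6586.5 MB.
= 6.134 GiB.

6.13 GiB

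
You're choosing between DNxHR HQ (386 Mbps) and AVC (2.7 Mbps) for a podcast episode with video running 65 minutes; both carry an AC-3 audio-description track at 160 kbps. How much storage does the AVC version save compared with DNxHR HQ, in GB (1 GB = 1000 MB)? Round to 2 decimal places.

65 min = 3900 s
Audio: 160 kbps = 0.160 Mbps.
DNxHR HQ: 386.160 Mbps × 3900 s = 1506024.0 Mb = 188.253 GB.
AVC: 2.860 Mbps × 3900 s = 11154.0 Mb = 1.394 GB.
Saving: 188.253 − 1.394 = 186.859 GB.

186.86 GB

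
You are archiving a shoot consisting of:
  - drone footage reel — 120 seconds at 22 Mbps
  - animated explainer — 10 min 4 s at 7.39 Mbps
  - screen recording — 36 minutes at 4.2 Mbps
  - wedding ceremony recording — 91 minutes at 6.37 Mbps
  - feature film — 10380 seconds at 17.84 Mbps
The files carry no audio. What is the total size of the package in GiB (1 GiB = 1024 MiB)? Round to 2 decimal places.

drone footage reel: 22.000 Mbps × 120 s = 2640.0 Mb
animated explainer: 7.390 Mbps × 604 s = 4463.6 Mb
screen recording: 4.200 Mbps × 2160 s = 9072.0 Mb
wedding ceremony recording: 6.370 Mbps × 5460 s = 34780.2 Mb
feature film: 17.840 Mbps × 10380 s = 185179.2 Mb
Total: 236135.0 Mb = 29516.9 MB.
= 27.49 GiB.

27.49 GiB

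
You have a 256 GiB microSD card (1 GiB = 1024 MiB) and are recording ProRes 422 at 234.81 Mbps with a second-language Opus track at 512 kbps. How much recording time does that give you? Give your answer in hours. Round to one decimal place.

Audio: 512 kbps = 0.512 Mbps.
Total bitrate: 234.81 + 0.512 = 235.322 Mbps.
Capacity: 256 GiB = 2,199,023 Mb.
Recording time: 2,199,023 / 235.322 = 9,345 s ≈ 2.60 hours.

2.6 hours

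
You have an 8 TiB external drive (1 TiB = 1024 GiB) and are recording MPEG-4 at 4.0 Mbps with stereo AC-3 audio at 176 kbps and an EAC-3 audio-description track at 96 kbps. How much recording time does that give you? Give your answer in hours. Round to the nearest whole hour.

Audio total: 176 + 96 = 272 kbps = 0.272 Mbps.
Total bitrate: 4.0 + 0.272 = 4.272 Mbps.
Capacity: 8 TiB = 70,368,744 Mb.
Recording time: 70,368,744 / 4.272 = 16,472,084 s ≈ 4,576 hours.

4576 hours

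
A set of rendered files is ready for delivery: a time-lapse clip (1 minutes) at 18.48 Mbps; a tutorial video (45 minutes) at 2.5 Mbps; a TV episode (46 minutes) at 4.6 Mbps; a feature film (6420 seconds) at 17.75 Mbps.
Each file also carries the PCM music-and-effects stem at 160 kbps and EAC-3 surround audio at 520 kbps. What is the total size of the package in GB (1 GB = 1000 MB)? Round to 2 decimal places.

17.83 GB

Audio total: 160 + 520 = 680 kbps = 0.680 Mbps.
time-lapse clip: 19.160 Mbps × 60 s = 1149.6 Mb
tutorial video: 3.180 Mbps × 2700 s = 8586.0 Mb
TV episode: 5.280 Mbps × 2760 s = 14572.8 Mb
feature film: 18.430 Mbps × 6420 s = 118320.6 Mb
Total: 142629.0 Mb = 17828.6 MB.
= 17.83 GB.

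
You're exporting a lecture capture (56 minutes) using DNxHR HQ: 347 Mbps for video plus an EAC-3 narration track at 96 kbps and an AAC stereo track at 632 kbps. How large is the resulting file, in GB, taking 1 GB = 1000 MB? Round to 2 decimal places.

56 min = 3360 s
Audio total: 96 + 632 = 728 kbps = 0.728 Mbps.
Total bitrate: 347 + 0.728 = 347.728 Mbps.
Stream data: 347.728 Mbps × 3360 s = 1168366.1 Mb.
1,168,366 Mb ÷ 8 = 146,046 MB → 146.0 GB.

146.05 GB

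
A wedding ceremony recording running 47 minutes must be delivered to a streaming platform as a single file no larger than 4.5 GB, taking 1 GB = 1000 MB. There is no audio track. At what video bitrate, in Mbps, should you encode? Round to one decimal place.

Budget: 4.5 GB = 36000.0 Mb.
47 min = 2820 s
Total bitrate budget: 36000.0 Mb / 2820 s = 12.766 Mbps.

12.8 Mbps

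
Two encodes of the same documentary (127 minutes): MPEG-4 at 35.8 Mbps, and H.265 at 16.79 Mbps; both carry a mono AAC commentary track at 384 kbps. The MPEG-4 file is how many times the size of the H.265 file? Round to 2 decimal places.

2.11

127 min = 7620 s
Audio: 384 kbps = 0.384 Mbps.
MPEG-4: 36.184 Mbps × 7620 s = 275722.1 Mb = 34.465 GB.
H.265: 17.174 Mbps × 7620 s = 130865.9 Mb = 16.358 GB.
Ratio: 34.465 / 16.358 = 2.107.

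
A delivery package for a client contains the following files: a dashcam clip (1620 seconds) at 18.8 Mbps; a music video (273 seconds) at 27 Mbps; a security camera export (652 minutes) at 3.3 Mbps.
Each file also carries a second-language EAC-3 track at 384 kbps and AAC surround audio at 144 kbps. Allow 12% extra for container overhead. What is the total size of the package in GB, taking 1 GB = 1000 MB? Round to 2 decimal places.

26.40 GB

Audio total: 384 + 144 = 528 kbps = 0.528 Mbps.
dashcam clip: 19.328 Mbps × 1620 s × 1.12 = 35068.7 Mb
music video: 27.528 Mbps × 273 s × 1.12 = 8417.0 Mb
security camera export: 3.828 Mbps × 39120 s × 1.12 = 167721.5 Mb
Total: 211207.2 Mb = 26400.9 MB.
= 26.40 GB.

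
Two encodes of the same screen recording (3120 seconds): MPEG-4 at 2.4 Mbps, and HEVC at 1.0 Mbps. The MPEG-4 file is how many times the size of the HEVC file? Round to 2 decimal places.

2.40

MPEG-4: 2.400 Mbps × 3120 s = 7488.0 Mb = 0.936 GB.
HEVC: 1.000 Mbps × 3120 s = 3120.0 Mb = 0.390 GB.
Ratio: 0.936 / 0.390 = 2.400.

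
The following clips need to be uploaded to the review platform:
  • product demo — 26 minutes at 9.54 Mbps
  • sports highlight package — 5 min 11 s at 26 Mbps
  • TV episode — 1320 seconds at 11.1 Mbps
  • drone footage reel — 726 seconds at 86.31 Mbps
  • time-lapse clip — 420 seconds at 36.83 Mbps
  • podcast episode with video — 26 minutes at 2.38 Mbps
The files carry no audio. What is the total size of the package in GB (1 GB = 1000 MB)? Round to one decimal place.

14.9 GB

product demo: 9.540 Mbps × 1560 s = 14882.4 Mb
sports highlight package: 26.000 Mbps × 311 s = 8086.0 Mb
TV episode: 11.100 Mbps × 1320 s = 14652.0 Mb
drone footage reel: 86.310 Mbps × 726 s = 62661.1 Mb
time-lapse clip: 36.830 Mbps × 420 s = 15468.6 Mb
podcast episode with video: 2.380 Mbps × 1560 s = 3712.8 Mb
Total: 119462.9 Mb = 14932.9 MB.
= 14.93 GB.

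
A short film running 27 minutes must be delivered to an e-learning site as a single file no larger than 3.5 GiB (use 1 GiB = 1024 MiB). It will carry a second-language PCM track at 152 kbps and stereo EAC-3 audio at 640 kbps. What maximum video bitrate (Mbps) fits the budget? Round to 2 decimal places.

17.77 Mbps

Budget: 3.5 GiB = 30064.8 Mb.
27 min = 1620 s
Total bitrate budget: 30064.8 Mb / 1620 s = 18.559 Mbps.
Audio total: 152 + 640 = 792 kbps = 0.792 Mbps.
Video: 18.559 − 0.792 = 17.767 Mbps.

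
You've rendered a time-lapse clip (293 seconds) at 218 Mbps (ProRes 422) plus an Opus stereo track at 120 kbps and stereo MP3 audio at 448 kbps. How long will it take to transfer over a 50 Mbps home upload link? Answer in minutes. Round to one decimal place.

21.3 minutes

Audio total: 120 + 448 = 568 kbps = 0.568 Mbps.
Total bitrate: 218.568 Mbps.
File: 218.568 Mbps × 293 s = 64040.4 Mb.
At 50 Mbps: 64040.4 / 50 = 1280.8 s ≈ 21.3 minutes.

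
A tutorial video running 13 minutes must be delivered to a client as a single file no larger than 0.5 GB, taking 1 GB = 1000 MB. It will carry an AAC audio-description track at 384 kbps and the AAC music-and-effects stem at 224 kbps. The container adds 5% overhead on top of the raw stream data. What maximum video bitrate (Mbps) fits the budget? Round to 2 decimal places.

Budget: 0.5 GB = 4000.0 Mb.
Stream payload after overhead: 4000.0 / 1.05 = 3809.5 Mb.
13 min = 780 s
Total bitrate budget: 3809.5 Mb / 780 s = 4.884 Mbps.
Audio total: 384 + 224 = 608 kbps = 0.608 Mbps.
Video: 4.884 − 0.608 = 4.276 Mbps.

4.28 Mbps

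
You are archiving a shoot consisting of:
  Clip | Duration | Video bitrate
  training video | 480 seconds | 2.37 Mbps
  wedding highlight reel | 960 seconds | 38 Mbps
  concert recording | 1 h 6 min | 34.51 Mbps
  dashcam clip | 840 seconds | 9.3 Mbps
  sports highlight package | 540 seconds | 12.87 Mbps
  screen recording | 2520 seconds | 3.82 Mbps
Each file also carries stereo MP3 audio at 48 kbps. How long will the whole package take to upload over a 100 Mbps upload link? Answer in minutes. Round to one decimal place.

Audio: 48 kbps = 0.048 Mbps.
training video: 2.418 Mbps × 480 s = 1160.6 Mb
wedding highlight reel: 38.048 Mbps × 960 s = 36526.1 Mb
concert recording: 34.558 Mbps × 3960 s = 136849.7 Mb
dashcam clip: 9.348 Mbps × 840 s = 7852.3 Mb
sports highlight package: 12.918 Mbps × 540 s = 6975.7 Mb
screen recording: 3.868 Mbps × 2520 s = 9747.4 Mb
Total: 199111.8 Mb = 24889.0 MB.
At 100 Mbps: 199111.8 / 100 = 1991 s ≈ 33.2 minutes.

33.2 minutes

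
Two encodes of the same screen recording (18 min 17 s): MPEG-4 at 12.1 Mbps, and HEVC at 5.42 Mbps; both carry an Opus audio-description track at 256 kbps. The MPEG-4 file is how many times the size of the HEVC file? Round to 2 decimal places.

2.18

18 min 17 s = 1097 s
Audio: 256 kbps = 0.256 Mbps.
MPEG-4: 12.356 Mbps × 1097 s = 13554.5 Mb = 1.694 GB.
HEVC: 5.676 Mbps × 1097 s = 6226.6 Mb = 0.778 GB.
Ratio: 1.694 / 0.778 = 2.177.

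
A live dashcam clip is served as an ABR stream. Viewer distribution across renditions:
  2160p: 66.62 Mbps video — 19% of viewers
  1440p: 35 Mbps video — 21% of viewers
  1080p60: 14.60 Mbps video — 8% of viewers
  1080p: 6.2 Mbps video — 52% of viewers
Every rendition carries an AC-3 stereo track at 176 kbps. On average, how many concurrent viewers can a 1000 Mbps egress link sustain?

Audio: 176 kbps = 0.176 Mbps.
Average per-viewer bitrate: 0.19×66.796 + 0.21×35.176 + 0.08×14.776 + 0.52×6.376 = 24.576 Mbps.
1000 Mbps = 1,000 Mbps; 1,000 / 24.576 = 40.69 → 40.

40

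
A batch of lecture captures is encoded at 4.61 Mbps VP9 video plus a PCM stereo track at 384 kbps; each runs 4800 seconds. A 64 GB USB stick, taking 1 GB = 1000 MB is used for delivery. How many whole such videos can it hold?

Audio: 384 kbps = 0.384 Mbps.
Total bitrate: 4.994 Mbps.
Per item: 4.994 Mbps × 4800 s = 23,971 Mb = 2,996 MB.
Capacity: 64 GB = 512,000 Mb; 21.36 items → 21 complete.

21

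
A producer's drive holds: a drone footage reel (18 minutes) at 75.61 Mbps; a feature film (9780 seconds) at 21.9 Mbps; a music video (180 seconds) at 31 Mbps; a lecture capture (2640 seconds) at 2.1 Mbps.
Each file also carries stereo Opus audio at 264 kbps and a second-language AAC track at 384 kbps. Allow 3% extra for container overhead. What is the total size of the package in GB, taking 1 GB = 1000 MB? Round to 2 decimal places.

40.66 GB

Audio total: 264 + 384 = 648 kbps = 0.648 Mbps.
drone footage reel: 76.258 Mbps × 1080 s × 1.03 = 84829.4 Mb
feature film: 22.548 Mbps × 9780 s × 1.03 = 227135.0 Mb
music video: 31.648 Mbps × 180 s × 1.03 = 5867.5 Mb
lecture capture: 2.748 Mbps × 2640 s × 1.03 = 7472.4 Mb
Total: 325304.3 Mb = 40663.0 MB.
= 40.66 GB.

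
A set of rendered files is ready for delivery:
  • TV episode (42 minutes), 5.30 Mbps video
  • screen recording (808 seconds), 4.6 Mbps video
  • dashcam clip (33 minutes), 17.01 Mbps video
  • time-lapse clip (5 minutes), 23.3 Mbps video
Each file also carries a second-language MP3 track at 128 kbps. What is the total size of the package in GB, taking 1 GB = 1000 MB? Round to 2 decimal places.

Audio: 128 kbps = 0.128 Mbps.
TV episode: 5.428 Mbps × 2520 s = 13678.6 Mb
screen recording: 4.728 Mbps × 808 s = 3820.2 Mb
dashcam clip: 17.138 Mbps × 1980 s = 33933.2 Mb
time-lapse clip: 23.428 Mbps × 300 s = 7028.4 Mb
Total: 58460.4 Mb = 7307.6 MB.
= 7.308 GB.

7.31 GB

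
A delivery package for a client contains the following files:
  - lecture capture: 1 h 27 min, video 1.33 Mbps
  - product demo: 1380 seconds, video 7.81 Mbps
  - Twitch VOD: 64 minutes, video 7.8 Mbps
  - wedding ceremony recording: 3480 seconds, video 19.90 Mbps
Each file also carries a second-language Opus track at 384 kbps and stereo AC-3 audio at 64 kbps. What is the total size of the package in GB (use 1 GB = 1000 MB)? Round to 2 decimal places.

Audio total: 384 + 64 = 448 kbps = 0.448 Mbps.
lecture capture: 1.778 Mbps × 5220 s = 9281.2 Mb
product demo: 8.258 Mbps × 1380 s = 11396.0 Mb
Twitch VOD: 8.248 Mbps × 3840 s = 31672.3 Mb
wedding ceremony recording: 20.348 Mbps × 3480 s = 70811.0 Mb
Total: 123160.6 Mb = 15395.1 MB.
= 15.40 GB.

15.40 GB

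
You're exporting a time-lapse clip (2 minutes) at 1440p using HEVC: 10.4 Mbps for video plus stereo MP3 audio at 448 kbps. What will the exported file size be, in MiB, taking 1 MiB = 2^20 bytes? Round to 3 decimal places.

2 min = 120 s
Audio: 448 kbps = 0.448 Mbps.
Total bitrate: 10.4 + 0.448 = 10.848 Mbps.
Stream data: 10.848 Mbps × 120 s = 1301.8 Mb.
1,302 Mb = 162,720,000 bytes ÷ 1,048,576 = 155.2 MiB.

155.182 MiB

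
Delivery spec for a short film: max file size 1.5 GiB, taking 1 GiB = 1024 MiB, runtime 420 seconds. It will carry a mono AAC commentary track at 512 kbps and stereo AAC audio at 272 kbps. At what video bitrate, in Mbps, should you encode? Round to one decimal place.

Budget: 1.5 GiB = 12884.9 Mb.
Total bitrate budget: 12884.9 Mb / 420 s = 30.678 Mbps.
Audio total: 512 + 272 = 784 kbps = 0.784 Mbps.
Video: 30.678 − 0.784 = 29.894 Mbps.

29.9 Mbps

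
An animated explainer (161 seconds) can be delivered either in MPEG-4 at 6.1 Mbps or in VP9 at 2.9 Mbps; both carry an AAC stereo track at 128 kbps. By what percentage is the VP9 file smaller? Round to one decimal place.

Audio: 128 kbps = 0.128 Mbps.
MPEG-4: 6.228 Mbps × 161 s = 1002.7 Mb = 125.338 MB.
VP9: 3.028 Mbps × 161 s = 487.5 Mb = 60.938 MB.
Reduction: (1 − 60.938/125.338) × 100 = 51.38%.

51.4%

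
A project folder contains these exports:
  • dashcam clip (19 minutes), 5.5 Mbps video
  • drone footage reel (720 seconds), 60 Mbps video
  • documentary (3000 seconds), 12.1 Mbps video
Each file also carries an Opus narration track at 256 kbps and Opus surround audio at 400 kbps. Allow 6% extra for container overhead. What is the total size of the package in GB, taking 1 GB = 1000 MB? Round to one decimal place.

Audio total: 256 + 400 = 656 kbps = 0.656 Mbps.
dashcam clip: 6.156 Mbps × 1140 s × 1.06 = 7438.9 Mb
drone footage reel: 60.656 Mbps × 720 s × 1.06 = 46292.7 Mb
documentary: 12.756 Mbps × 3000 s × 1.06 = 40564.1 Mb
Total: 94295.6 Mb = 11787.0 MB.
= 11.79 GB.

11.8 GB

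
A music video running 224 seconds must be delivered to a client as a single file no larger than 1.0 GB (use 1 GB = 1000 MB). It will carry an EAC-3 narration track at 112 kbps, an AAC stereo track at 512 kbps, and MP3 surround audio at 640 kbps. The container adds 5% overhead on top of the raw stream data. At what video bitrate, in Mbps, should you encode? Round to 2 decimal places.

32.75 Mbps

Budget: 1.0 GB = 8000.0 Mb.
Stream payload after overhead: 8000.0 / 1.05 = 7619.0 Mb.
Total bitrate budget: 7619.0 Mb / 224 s = 34.014 Mbps.
Audio total: 112 + 512 + 640 = 1264 kbps = 1.264 Mbps.
Video: 34.014 − 1.264 = 32.750 Mbps.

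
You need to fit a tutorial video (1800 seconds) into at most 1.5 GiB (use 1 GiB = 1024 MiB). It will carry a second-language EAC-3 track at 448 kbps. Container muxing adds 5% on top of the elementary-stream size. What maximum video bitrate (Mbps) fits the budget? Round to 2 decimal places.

Budget: 1.5 GiB = 12884.9 Mb.
Stream payload after overhead: 12884.9 / 1.05 = 12271.3 Mb.
Total bitrate budget: 12271.3 Mb / 1800 s = 6.817 Mbps.
Audio: 448 kbps = 0.448 Mbps.
Video: 6.817 − 0.448 = 6.369 Mbps.

6.37 Mbps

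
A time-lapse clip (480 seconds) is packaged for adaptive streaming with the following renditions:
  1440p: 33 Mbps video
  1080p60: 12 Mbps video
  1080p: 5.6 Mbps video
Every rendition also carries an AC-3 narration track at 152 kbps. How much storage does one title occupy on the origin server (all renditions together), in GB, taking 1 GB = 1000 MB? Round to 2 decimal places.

3.06 GB

Audio: 152 kbps = 0.152 Mbps.
Sum of rendition bitrates: (33+0.152) + (12+0.152) + (5.6+0.152) = 51.056 Mbps.
× 480 s = 24,507 Mb = 3,063 MB = 3.063 GB.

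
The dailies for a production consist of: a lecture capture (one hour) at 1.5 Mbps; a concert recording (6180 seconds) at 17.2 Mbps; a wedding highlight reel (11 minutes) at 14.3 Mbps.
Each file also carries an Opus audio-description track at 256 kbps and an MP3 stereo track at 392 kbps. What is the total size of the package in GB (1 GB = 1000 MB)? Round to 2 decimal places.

15.99 GB

Audio total: 256 + 392 = 648 kbps = 0.648 Mbps.
lecture capture: 2.148 Mbps × 3600 s = 7732.8 Mb
concert recording: 17.848 Mbps × 6180 s = 110300.6 Mb
wedding highlight reel: 14.948 Mbps × 660 s = 9865.7 Mb
Total: 127899.1 Mb = 15987.4 MB.
= 15.99 GB.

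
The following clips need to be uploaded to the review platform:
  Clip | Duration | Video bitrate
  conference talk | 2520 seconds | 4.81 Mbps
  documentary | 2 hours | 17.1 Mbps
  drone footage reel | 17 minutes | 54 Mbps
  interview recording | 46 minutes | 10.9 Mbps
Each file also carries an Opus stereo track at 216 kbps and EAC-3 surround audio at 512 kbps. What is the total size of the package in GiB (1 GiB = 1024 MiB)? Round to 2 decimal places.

26.80 GiB

Audio total: 216 + 512 = 728 kbps = 0.728 Mbps.
conference talk: 5.538 Mbps × 2520 s = 13955.8 Mb
documentary: 17.828 Mbps × 7200 s = 128361.6 Mb
drone footage reel: 54.728 Mbps × 1020 s = 55822.6 Mb
interview recording: 11.628 Mbps × 2760 s = 32093.3 Mb
Total: 230233.2 Mb = 28779.2 MB.
= 26.80 GiB.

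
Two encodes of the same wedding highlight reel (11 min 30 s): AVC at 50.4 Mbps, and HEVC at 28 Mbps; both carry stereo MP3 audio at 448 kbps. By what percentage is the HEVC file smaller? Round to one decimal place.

44.1%

11 min 30 s = 690 s
Audio: 448 kbps = 0.448 Mbps.
AVC: 50.848 Mbps × 690 s = 35085.1 Mb = 4.386 GB.
HEVC: 28.448 Mbps × 690 s = 19629.1 Mb = 2.454 GB.
Reduction: (1 − 2.454/4.386) × 100 = 44.05%.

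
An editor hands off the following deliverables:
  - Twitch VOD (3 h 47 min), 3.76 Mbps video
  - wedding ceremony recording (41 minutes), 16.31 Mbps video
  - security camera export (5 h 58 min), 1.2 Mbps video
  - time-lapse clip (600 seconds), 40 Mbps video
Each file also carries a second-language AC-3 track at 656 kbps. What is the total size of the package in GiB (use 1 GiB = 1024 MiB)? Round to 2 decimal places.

Audio: 656 kbps = 0.656 Mbps.
Twitch VOD: 4.416 Mbps × 13620 s = 60145.9 Mb
wedding ceremony recording: 16.966 Mbps × 2460 s = 41736.4 Mb
security camera export: 1.856 Mbps × 21480 s = 39866.9 Mb
time-lapse clip: 40.656 Mbps × 600 s = 24393.6 Mb
Total: 166142.8 Mb = 20767.8 MB.
= 19.34 GiB.

19.34 GiB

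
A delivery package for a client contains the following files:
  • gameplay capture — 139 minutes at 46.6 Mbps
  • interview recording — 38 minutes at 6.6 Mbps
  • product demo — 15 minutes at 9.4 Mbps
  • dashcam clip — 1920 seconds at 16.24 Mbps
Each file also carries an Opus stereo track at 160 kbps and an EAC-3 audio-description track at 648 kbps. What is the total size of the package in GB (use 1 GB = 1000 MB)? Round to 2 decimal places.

Audio total: 160 + 648 = 808 kbps = 0.808 Mbps.
gameplay capture: 47.408 Mbps × 8340 s = 395382.7 Mb
interview recording: 7.408 Mbps × 2280 s = 16890.2 Mb
product demo: 10.208 Mbps × 900 s = 9187.2 Mb
dashcam clip: 17.048 Mbps × 1920 s = 32732.2 Mb
Total: 454192.3 Mb = 56774.0 MB.
= 56.77 GB.

56.77 GB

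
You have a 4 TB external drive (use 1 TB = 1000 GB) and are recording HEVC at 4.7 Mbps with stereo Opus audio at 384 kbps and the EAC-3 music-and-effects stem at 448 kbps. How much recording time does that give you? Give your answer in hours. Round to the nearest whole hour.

1607 hours

Audio total: 384 + 448 = 832 kbps = 0.832 Mbps.
Total bitrate: 4.7 + 0.832 = 5.532 Mbps.
Capacity: 4 TB = 32,000,000 Mb.
Recording time: 32,000,000 / 5.532 = 5,784,526 s ≈ 1,607 hours.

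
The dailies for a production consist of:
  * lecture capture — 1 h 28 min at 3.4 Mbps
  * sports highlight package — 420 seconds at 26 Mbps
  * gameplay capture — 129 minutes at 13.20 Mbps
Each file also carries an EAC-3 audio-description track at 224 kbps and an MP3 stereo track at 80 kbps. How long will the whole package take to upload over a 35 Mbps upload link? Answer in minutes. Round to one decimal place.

Audio total: 224 + 80 = 304 kbps = 0.304 Mbps.
lecture capture: 3.704 Mbps × 5280 s = 19557.1 Mb
sports highlight package: 26.304 Mbps × 420 s = 11047.7 Mb
gameplay capture: 13.504 Mbps × 7740 s = 104521.0 Mb
Total: 135125.8 Mb = 16890.7 MB.
At 35 Mbps: 135125.8 / 35 = 3861 s ≈ 64.3 minutes.

64.3 minutes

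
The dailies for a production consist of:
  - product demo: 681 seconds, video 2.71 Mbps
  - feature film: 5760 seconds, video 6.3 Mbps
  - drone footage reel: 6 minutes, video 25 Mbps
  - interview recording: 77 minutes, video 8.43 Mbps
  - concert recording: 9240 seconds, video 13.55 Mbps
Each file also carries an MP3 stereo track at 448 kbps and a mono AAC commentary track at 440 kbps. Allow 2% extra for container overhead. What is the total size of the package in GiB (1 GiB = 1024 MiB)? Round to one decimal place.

Audio total: 448 + 440 = 888 kbps = 0.888 Mbps.
product demo: 3.598 Mbps × 681 s × 1.02 = 2499.2 Mb
feature film: 7.188 Mbps × 5760 s × 1.02 = 42230.9 Mb
drone footage reel: 25.888 Mbps × 360 s × 1.02 = 9506.1 Mb
interview recording: 9.318 Mbps × 4620 s × 1.02 = 43910.1 Mb
concert recording: 14.438 Mbps × 9240 s × 1.02 = 136075.3 Mb
Total: 234221.7 Mb = 29277.7 MB.
= 27.27 GiB.

27.3 GiB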